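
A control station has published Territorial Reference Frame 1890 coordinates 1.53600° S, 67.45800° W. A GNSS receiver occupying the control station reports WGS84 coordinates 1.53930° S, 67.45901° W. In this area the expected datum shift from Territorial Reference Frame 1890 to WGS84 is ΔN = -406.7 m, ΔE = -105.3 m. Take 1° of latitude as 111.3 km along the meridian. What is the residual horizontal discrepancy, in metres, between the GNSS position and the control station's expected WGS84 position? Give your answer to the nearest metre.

40 m

Observed coordinate differences: Δφ = -0.00330°, Δλ = -0.00101°.
Converting to metres (1° lat = 111300 m, cos φ = 0.999641): observed ΔN = -367.3 m, observed ΔE = -112.4 m.
Subtracting the expected shift leaves a residual of -367.3 − (-406.7) = 39.4 m north and -112.4 − (-105.3) = -7.1 m east.
Residual distance = √(39.4² + (-7.1)²) = 40.0 m.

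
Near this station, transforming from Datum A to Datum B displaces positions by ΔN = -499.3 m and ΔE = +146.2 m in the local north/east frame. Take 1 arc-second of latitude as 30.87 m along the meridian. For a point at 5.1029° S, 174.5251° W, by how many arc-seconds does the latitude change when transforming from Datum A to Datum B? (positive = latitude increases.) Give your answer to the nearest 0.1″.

Δφ = -16.2″

1″ of latitude = 30.87 m, so Δφ = -499.3 / 30.87 = -16.174″.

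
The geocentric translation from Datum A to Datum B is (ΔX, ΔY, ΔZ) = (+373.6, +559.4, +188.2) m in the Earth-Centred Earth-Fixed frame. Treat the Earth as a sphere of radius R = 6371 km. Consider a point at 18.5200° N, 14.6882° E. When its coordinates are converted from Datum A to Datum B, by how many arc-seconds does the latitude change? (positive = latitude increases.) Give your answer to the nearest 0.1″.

Δφ = 0.6″

sin φ = 0.317636, cos φ = 0.948213, sin λ = 0.253559, cos λ = 0.967320.
North component: ΔN = −sin φ cos λ·ΔX − sin φ sin λ·ΔY + cos φ·ΔZ = −(0.317636)(0.967320)(373.6) − (0.317636)(0.253559)(559.4) + (0.948213)(188.2) = 18.61 m.
1° of latitude spans πR/180 = 111195 m, so Δφ = 18.61 / 111195 × 3600 = 0.602″.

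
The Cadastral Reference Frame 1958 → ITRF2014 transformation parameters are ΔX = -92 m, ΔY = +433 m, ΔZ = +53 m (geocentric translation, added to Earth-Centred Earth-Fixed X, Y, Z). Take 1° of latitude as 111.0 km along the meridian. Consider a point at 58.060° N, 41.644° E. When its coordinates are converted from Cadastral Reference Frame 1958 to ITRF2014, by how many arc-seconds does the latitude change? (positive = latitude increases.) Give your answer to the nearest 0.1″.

Δφ = -5.1″

sin φ = 0.848603, cos φ = 0.529031, sin λ = 0.664500, cos λ = 0.747288.
North component: ΔN = −sin φ cos λ·ΔX − sin φ sin λ·ΔY + cos φ·ΔZ = −(0.848603)(0.747288)(-92) − (0.848603)(0.664500)(433) + (0.529031)(53) = -157.79 m.
1° of latitude spans 111000 m, so Δφ = -157.79 / 111000 × 3600 = -5.117″.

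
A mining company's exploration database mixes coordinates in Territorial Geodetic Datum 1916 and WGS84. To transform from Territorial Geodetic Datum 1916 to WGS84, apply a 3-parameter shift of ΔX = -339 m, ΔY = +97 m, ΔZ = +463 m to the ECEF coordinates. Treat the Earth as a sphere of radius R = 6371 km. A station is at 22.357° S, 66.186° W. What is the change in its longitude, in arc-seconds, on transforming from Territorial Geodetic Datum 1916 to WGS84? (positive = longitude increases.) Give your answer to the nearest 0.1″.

sin φ = -0.380376, cos φ = 0.924832, sin λ = -0.914861, cos λ = 0.403769.
East component: ΔE = −sin λ·ΔX + cos λ·ΔY = −(-0.914861)(-339) + (0.403769)(97) = -270.97 m.
1° of latitude spans πR/180 = 111195 m; at latitude φ, 1° of longitude spans that × cos φ = 102836.6 m, so Δλ = -270.97 / 102836.6 × 3600 = -9.486″.

Δλ = -9.5″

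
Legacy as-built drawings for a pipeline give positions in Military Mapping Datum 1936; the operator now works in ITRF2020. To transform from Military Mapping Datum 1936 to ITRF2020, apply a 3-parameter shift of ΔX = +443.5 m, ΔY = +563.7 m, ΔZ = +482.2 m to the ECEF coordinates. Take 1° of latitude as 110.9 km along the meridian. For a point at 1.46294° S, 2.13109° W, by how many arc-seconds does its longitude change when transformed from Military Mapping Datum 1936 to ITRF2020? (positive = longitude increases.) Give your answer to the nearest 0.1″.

sin φ = -0.025530, cos φ = 0.999674, sin λ = -0.037186, cos λ = 0.999308.
East component: ΔE = −sin λ·ΔX + cos λ·ΔY = −(-0.037186)(443.5) + (0.999308)(563.7) = 579.80 m.
1° of latitude spans 110900 m; at latitude φ, 1° of longitude spans that × cos φ = 110863.9 m, so Δλ = 579.80 / 110863.9 × 3600 = 18.827″.

Δλ = 18.8″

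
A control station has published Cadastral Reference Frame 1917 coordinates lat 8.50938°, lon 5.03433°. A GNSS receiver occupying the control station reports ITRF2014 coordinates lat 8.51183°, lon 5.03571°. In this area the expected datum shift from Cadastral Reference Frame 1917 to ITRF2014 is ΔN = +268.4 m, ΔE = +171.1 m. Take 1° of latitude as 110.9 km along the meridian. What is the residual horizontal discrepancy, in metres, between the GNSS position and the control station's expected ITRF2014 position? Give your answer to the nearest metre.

Observed coordinate differences: Δφ = +0.00245°, Δλ = +0.00138°.
Converting to metres (1° lat = 110900 m, cos φ = 0.988992): observed ΔN = 271.7 m, observed ΔE = 151.4 m.
Subtracting the expected shift leaves a residual of 271.7 − (268.4) = 3.3 m north and 151.4 − (171.1) = -19.7 m east.
Residual distance = √(3.3² + (-19.7)²) = 20.0 m.

20 m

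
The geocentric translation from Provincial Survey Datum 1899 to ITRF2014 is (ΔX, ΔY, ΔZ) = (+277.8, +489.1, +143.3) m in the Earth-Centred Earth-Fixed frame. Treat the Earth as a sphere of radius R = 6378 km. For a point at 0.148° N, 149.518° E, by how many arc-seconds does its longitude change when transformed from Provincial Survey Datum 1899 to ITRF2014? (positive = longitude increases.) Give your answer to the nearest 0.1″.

Δλ = -18.2″

sin φ = 0.002583, cos φ = 0.999997, sin λ = 0.507268, cos λ = -0.861789.
East component: ΔE = −sin λ·ΔX + cos λ·ΔY = −(0.507268)(277.8) + (-0.861789)(489.1) = -562.42 m.
1° of latitude spans πR/180 = 111317 m; at latitude φ, 1° of longitude spans that × cos φ = 111316.7 m, so Δλ = -562.42 / 111316.7 × 3600 = -18.189″.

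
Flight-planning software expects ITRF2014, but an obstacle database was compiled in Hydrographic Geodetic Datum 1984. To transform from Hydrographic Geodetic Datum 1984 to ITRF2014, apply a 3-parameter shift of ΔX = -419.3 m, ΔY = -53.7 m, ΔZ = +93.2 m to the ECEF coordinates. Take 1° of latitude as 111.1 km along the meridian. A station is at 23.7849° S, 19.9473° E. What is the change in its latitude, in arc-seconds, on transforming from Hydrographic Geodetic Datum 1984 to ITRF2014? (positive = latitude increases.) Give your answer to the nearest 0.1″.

sin φ = -0.403304, cos φ = 0.915066, sin λ = 0.341156, cos λ = 0.940007.
North component: ΔN = −sin φ cos λ·ΔX − sin φ sin λ·ΔY + cos φ·ΔZ = −(-0.403304)(0.940007)(-419.3) − (-0.403304)(0.341156)(-53.7) + (0.915066)(93.2) = -81.06 m.
1° of latitude spans 111100 m, so Δφ = -81.06 / 111100 × 3600 = -2.627″.

Δφ = -2.6″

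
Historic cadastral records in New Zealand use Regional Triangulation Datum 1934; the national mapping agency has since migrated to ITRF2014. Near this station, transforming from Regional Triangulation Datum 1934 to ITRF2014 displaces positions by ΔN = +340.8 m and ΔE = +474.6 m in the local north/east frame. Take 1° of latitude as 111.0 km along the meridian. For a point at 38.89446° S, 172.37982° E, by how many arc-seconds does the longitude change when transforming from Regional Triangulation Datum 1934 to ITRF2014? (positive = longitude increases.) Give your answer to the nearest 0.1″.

At latitude -38.89446°, cos φ = 0.778304.
1° of longitude at this latitude = 111.0 × cos φ = 86.39 km, so Δλ = 474.6 / 86391.7 = 0.0054936° = 19.777″.

Δλ = 19.8″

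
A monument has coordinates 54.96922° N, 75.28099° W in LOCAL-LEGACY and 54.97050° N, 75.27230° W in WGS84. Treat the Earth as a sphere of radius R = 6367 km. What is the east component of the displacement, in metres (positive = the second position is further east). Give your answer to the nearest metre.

ΔE = 554 m

Δφ = 54.97050° − 54.96922° = +0.00128°; Δλ = -75.27230° − -75.28099° = +0.00869°.
1° along a meridian = πR/180 = 111125 m.
ΔN = Δφ × 111125 = 142.2 m; ΔE = Δλ × 111125 × cos(54.96922°) = +0.00869 × 111125 × 0.574016 = 554.3 m.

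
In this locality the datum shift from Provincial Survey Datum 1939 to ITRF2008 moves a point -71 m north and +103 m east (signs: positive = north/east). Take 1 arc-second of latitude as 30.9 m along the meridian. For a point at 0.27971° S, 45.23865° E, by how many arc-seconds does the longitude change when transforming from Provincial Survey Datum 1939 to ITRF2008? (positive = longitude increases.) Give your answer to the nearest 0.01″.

At latitude -0.27971°, cos φ = 0.999988.
1″ of longitude at this latitude = 30.90 × cos φ = 30.8996 m, so Δλ = 103.0 / 30.8996 = 3.333″.

Δλ = 3.33″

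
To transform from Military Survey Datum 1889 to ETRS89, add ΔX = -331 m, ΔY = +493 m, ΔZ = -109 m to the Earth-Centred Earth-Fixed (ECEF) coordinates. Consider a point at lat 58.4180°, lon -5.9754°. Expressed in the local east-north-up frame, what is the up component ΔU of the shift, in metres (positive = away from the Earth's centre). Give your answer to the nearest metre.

ΔU = -292 m

The local up (radial) axis is (cos φ cos λ, cos φ sin λ, sin φ), giving ΔU = -172.409 − 26.878 − 92.856 = -292.14 m.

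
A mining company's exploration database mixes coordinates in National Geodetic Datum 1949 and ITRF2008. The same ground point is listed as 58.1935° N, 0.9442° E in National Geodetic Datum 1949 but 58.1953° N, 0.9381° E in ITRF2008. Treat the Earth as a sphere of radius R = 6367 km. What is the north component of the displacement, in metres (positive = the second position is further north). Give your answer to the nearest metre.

Δφ = 58.1953° − 58.1935° = +0.0018°; Δλ = 0.9381° − 0.9442° = -0.0061°.
1° along a meridian = πR/180 = 111125 m.
ΔN = Δφ × 111125 = 200.0 m; ΔE = Δλ × 111125 × cos(58.1935°) = -0.0061 × 111125 × 0.527052 = -357.3 m.

ΔN = 200 m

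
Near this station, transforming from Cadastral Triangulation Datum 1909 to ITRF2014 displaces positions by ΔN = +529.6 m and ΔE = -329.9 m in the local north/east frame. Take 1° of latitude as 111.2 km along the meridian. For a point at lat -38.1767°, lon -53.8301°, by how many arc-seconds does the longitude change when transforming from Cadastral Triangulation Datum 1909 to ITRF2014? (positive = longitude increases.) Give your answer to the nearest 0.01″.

Δλ = -13.59″

At latitude -38.1767°, cos φ = 0.786108.
1° of longitude at this latitude = 111.2 × cos φ = 87.42 km, so Δλ = -329.9 / 87415.2 = -0.0037739° = -13.586″.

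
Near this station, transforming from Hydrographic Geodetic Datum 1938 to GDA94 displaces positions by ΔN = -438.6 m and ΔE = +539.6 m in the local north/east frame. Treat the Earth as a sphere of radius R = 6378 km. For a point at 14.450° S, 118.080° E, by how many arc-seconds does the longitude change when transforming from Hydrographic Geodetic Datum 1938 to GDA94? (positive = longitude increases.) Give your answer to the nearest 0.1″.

Δλ = 18.0″

At latitude -14.450°, cos φ = 0.968366.
One radian of longitude at latitude φ spans R cos φ, so Δλ = ΔE / (R cos φ) = 539.6 / (6378000 × 0.968366) = 8.7367e-05 rad = 18.021″.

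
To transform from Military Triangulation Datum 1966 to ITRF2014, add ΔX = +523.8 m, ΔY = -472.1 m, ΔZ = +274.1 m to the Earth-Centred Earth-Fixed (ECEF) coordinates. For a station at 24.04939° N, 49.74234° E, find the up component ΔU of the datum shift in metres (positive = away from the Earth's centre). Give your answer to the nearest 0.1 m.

At φ = 24.04939°, λ = 49.74234°: sin φ = 0.407524, cos φ = 0.913195, sin λ = 0.763146, cos λ = 0.646226.
ΔU = cos φ cos λ·ΔX + cos φ sin λ·ΔY + sin φ·ΔZ = (0.913195)(0.646226)(523.8) + (0.913195)(0.763146)(-472.1) + (0.407524)(274.1) = 91.81 m.

ΔU = 91.8 m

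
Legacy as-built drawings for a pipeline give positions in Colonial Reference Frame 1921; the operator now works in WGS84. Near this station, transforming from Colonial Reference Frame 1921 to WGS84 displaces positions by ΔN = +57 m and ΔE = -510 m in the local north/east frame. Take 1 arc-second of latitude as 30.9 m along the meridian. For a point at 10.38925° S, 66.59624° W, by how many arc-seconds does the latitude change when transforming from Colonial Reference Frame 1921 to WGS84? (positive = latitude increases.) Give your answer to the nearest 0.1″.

Δφ = 1.8″

1″ of latitude = 30.90 m, so Δφ = 57.0 / 30.90 = 1.845″.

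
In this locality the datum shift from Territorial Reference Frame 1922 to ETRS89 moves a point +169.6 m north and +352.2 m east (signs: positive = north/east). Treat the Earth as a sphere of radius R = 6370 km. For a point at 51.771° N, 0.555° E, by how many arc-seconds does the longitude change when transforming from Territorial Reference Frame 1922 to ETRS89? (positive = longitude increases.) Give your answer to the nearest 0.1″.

Δλ = 18.4″

At latitude 51.771°, cos φ = 0.618806.
One radian of longitude at latitude φ spans R cos φ, so Δλ = ΔE / (R cos φ) = 352.2 / (6370000 × 0.618806) = 8.9350e-05 rad = 18.430″.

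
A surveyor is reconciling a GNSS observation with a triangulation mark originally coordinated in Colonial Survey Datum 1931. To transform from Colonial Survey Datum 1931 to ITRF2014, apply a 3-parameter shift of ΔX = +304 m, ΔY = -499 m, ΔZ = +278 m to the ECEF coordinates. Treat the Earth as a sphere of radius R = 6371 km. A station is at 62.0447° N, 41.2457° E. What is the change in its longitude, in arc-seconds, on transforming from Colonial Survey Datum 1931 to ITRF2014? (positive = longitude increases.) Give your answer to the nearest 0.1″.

sin φ = 0.883314, cos φ = 0.468783, sin λ = 0.659289, cos λ = 0.751889.
East component: ΔE = −sin λ·ΔX + cos λ·ΔY = −(0.659289)(304) + (0.751889)(-499) = -575.62 m.
1° of latitude spans πR/180 = 111195 m; at latitude φ, 1° of longitude spans that × cos φ = 52126.2 m, so Δλ = -575.62 / 52126.2 × 3600 = -39.754″.

Δλ = -39.8″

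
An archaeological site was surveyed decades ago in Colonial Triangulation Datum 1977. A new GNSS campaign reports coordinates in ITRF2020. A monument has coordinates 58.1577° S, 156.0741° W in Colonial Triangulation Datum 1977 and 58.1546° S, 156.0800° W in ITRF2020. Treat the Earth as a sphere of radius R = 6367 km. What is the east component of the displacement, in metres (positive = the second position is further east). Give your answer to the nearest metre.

Δφ = -58.1546° − -58.1577° = +0.0031°; Δλ = -156.0800° − -156.0741° = -0.0059°.
1° along a meridian = πR/180 = 111125 m.
ΔN = Δφ × 111125 = 344.5 m; ΔE = Δλ × 111125 × cos(-58.1577°) = -0.0059 × 111125 × 0.527583 = -345.9 m.

ΔE = -346 m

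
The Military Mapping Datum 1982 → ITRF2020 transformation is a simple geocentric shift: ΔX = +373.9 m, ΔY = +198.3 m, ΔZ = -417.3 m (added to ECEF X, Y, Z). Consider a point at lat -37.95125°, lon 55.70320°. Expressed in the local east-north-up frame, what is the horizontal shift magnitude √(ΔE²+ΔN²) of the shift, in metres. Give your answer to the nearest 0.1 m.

At φ = -37.95125°, λ = 55.70320°: sin φ = -0.614991, cos φ = 0.788534, sin λ = 0.826130, cos λ = 0.563480.
ΔE = −sin λ·ΔX + cos λ·ΔY = −(0.826130)·(373.9) + (0.563480)·(198.3) = -197.15 m.
ΔN = −sin φ cos λ·ΔX − sin φ sin λ·ΔY + cos φ·ΔZ = −(-0.614991)(0.563480)(373.9) − (-0.614991)(0.826130)(198.3) + (0.788534)(-417.3) = -98.74 m.
Horizontal magnitude = √(ΔE² + ΔN²) = √((-197.15)² + (-98.74)²) = 220.49 m.

220.5 m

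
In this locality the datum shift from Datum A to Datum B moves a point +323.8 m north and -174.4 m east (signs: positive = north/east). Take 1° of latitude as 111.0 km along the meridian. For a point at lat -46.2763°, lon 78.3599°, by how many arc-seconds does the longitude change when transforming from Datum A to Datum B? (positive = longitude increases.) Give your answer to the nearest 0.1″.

At latitude -46.2763°, cos φ = 0.691181.
1° of longitude at this latitude = 111.0 × cos φ = 76.72 km, so Δλ = -174.4 / 76721.1 = -0.0022732° = -8.183″.

Δλ = -8.2″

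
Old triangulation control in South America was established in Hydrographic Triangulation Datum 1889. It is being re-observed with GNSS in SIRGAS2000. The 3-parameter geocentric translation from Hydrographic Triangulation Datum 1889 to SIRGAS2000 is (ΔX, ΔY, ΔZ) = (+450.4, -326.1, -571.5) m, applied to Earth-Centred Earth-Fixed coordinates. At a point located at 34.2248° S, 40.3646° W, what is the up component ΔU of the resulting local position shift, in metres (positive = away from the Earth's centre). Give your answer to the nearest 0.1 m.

At φ = -34.2248°, λ = -40.3646°: sin φ = -0.562441, cos φ = 0.826837, sin λ = -0.647649, cos λ = 0.761939.
ΔU = cos φ cos λ·ΔX + cos φ sin λ·ΔY + sin φ·ΔZ = (0.826837)(0.761939)(450.4) + (0.826837)(-0.647649)(-326.1) + (-0.562441)(-571.5) = 779.81 m.

ΔU = 779.8 m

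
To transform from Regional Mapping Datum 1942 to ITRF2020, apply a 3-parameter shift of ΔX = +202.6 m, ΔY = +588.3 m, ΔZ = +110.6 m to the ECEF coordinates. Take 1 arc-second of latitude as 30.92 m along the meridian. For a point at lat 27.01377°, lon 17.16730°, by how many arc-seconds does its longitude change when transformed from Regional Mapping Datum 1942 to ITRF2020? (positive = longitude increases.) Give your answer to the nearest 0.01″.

sin φ = 0.454205, cos φ = 0.890897, sin λ = 0.295163, cos λ = 0.955447.
East component: ΔE = −sin λ·ΔX + cos λ·ΔY = −(0.295163)(202.6) + (0.955447)(588.3) = 502.29 m.
1° of latitude spans 3600 × 30.92 = 111312 m; at latitude φ, 1° of longitude spans that × cos φ = 99167.6 m, so Δλ = 502.29 / 99167.6 × 3600 = 18.234″.

Δλ = 18.23″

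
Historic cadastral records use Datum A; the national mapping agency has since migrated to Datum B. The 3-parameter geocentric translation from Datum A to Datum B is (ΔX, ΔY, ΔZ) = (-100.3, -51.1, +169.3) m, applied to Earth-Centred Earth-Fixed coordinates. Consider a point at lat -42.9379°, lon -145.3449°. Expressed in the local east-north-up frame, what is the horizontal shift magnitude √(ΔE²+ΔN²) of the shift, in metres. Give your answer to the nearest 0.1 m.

200.5 m

The local east axis at (φ, λ) is (−sin λ, cos λ, 0), so ΔE = −sin(-145.3449°)·(-100.3) + cos(-145.3449°)·(-51.1) = -15.00 m.
The local north axis is (−sin φ cos λ, −sin φ sin λ, cos φ), giving ΔN = 56.203 + 19.794 + 123.943 = 199.94 m.
Horizontal magnitude = √(ΔE² + ΔN²) = √((-15.00)² + 199.94²) = 200.50 m.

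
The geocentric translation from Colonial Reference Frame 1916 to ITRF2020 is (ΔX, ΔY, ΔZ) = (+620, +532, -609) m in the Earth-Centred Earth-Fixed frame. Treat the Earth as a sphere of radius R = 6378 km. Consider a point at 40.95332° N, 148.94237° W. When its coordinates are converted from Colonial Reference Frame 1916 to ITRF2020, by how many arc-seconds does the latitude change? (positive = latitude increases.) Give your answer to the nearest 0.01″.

sin φ = 0.655444, cos φ = 0.755244, sin λ = -0.515900, cos λ = -0.856649.
North component: ΔN = −sin φ cos λ·ΔX − sin φ sin λ·ΔY + cos φ·ΔZ = −(0.655444)(-0.856649)(620) − (0.655444)(-0.515900)(532) + (0.755244)(-609) = 68.07 m.
1° of latitude spans πR/180 = 111317 m, so Δφ = 68.07 / 111317 × 3600 = 2.201″.

Δφ = 2.20″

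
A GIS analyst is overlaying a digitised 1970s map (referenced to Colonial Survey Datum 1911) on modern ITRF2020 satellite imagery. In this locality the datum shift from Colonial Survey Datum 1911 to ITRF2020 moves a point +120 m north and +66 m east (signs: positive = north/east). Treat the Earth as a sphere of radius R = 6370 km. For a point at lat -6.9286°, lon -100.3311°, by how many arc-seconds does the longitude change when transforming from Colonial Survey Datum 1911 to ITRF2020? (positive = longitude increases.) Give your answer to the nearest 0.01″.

At latitude -6.9286°, cos φ = 0.992697.
One radian of longitude at latitude φ spans R cos φ, so Δλ = ΔE / (R cos φ) = 66.0 / (6370000 × 0.992697) = 1.0437e-05 rad = 2.153″.

Δλ = 2.15″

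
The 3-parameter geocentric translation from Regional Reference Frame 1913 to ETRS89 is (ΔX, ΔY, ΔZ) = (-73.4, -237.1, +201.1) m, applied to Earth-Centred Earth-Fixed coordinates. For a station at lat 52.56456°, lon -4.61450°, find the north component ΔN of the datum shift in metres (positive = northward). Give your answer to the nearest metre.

At φ = 52.56456°, λ = -4.61450°: sin φ = 0.794039, cos φ = 0.607867, sin λ = -0.080451, cos λ = 0.996759.
ΔN = −sin φ cos λ·ΔX − sin φ sin λ·ΔY + cos φ·ΔZ = −(0.794039)(0.996759)(-73.4) − (0.794039)(-0.080451)(-237.1) + (0.607867)(201.1) = 165.19 m.

ΔN = 165 m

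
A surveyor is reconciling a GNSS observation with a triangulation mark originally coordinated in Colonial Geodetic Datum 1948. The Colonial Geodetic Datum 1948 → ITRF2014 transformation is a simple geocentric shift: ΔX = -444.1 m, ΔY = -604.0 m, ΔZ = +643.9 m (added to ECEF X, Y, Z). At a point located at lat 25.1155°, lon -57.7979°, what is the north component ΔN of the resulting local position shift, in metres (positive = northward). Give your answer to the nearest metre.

The local north axis is (−sin φ cos λ, −sin φ sin λ, cos φ), giving ΔN = 100.451 − 216.929 + 583.022 = 466.54 m.

ΔN = 467 m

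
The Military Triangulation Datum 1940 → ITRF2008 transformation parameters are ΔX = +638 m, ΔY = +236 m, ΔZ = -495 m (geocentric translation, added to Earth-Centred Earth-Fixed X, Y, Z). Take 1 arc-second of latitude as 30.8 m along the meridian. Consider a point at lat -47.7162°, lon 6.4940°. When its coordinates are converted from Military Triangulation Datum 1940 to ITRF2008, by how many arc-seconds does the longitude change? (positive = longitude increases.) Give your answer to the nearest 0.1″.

Δλ = 7.8″

sin φ = -0.739821, cos φ = 0.672803, sin λ = 0.113099, cos λ = 0.993584.
East component: ΔE = −sin λ·ΔX + cos λ·ΔY = −(0.113099)(638) + (0.993584)(236) = 162.33 m.
1° of latitude spans 3600 × 30.80 = 110880 m; at latitude φ, 1° of longitude spans that × cos φ = 74600.4 m, so Δλ = 162.33 / 74600.4 × 3600 = 7.834″.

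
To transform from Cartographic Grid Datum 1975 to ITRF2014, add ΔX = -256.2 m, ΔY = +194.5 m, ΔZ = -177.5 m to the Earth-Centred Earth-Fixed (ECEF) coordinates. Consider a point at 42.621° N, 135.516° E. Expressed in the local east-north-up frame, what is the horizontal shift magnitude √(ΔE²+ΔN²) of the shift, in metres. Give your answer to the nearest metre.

The local east axis at (φ, λ) is (−sin λ, cos λ, 0), so ΔE = −sin(135.516°)·(-256.2) + cos(135.516°)·194.5 = 40.76 m.
The local north axis is (−sin φ cos λ, −sin φ sin λ, cos φ), giving ΔN = -123.772 − 92.287 − 130.613 = -346.67 m.
Horizontal magnitude = √(ΔE² + ΔN²) = √(40.76² + (-346.67)²) = 349.06 m.

349 m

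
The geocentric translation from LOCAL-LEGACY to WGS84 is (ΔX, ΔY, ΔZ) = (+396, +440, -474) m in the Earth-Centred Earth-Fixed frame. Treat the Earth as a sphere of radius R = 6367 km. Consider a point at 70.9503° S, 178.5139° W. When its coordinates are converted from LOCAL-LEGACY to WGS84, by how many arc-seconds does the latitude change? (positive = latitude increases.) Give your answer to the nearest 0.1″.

Δφ = -17.5″

sin φ = -0.945236, cos φ = 0.326388, sin λ = -0.025934, cos λ = -0.999664.
North component: ΔN = −sin φ cos λ·ΔX − sin φ sin λ·ΔY + cos φ·ΔZ = −(-0.945236)(-0.999664)(396) − (-0.945236)(-0.025934)(440) + (0.326388)(-474) = -539.68 m.
1° of latitude spans πR/180 = 111125 m, so Δφ = -539.68 / 111125 × 3600 = -17.483″.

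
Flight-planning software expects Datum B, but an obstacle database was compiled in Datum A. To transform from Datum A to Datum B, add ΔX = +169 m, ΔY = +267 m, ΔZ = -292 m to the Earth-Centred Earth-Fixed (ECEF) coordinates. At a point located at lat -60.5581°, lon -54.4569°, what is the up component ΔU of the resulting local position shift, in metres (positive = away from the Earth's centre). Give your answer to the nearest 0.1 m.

ΔU = 195.8 m

At φ = -60.5581°, λ = -54.4569°: sin φ = -0.870855, cos φ = 0.491541, sin λ = -0.813678, cos λ = 0.581315.
ΔU = cos φ cos λ·ΔX + cos φ sin λ·ΔY + sin φ·ΔZ = (0.491541)(0.581315)(169) + (0.491541)(-0.813678)(267) + (-0.870855)(-292) = 195.79 m.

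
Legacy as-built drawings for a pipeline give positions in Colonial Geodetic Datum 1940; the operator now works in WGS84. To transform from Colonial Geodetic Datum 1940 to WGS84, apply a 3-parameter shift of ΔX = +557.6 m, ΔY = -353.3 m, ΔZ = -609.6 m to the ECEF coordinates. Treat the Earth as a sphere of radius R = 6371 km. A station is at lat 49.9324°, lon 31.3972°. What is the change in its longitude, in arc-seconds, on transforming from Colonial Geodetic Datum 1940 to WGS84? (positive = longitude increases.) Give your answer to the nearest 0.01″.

sin φ = 0.765286, cos φ = 0.643691, sin λ = 0.520968, cos λ = 0.853576.
East component: ΔE = −sin λ·ΔX + cos λ·ΔY = −(0.520968)(557.6) + (0.853576)(-353.3) = -592.06 m.
1° of latitude spans πR/180 = 111195 m; at latitude φ, 1° of longitude spans that × cos φ = 71575.2 m, so Δλ = -592.06 / 71575.2 × 3600 = -29.779″.

Δλ = -29.78″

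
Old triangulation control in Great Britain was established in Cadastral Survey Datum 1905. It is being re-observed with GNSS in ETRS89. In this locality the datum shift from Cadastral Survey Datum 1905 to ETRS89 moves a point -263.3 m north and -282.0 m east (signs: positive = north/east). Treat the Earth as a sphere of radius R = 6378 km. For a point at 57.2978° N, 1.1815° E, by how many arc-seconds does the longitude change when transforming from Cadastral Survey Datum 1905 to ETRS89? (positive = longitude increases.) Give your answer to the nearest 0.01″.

At latitude 57.2978°, cos φ = 0.540273.
One radian of longitude at latitude φ spans R cos φ, so Δλ = ΔE / (R cos φ) = -282.0 / (6378000 × 0.540273) = -8.1837e-05 rad = -16.880″.

Δλ = -16.88″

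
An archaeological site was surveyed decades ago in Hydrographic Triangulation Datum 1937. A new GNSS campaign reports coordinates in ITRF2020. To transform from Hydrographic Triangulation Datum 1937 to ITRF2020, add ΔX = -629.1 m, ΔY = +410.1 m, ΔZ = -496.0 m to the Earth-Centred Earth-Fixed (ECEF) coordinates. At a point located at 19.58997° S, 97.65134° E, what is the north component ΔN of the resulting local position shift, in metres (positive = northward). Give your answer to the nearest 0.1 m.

The local north axis is (−sin φ cos λ, −sin φ sin λ, cos φ), giving ΔN = 28.084 + 136.277 − 467.290 = -302.93 m.

ΔN = -302.9 m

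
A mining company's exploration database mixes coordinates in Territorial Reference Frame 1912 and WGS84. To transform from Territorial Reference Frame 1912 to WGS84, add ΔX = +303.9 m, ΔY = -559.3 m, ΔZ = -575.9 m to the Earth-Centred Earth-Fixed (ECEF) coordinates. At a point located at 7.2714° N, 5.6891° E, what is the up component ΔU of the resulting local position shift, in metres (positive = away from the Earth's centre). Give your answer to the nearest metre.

The local up (radial) axis is (cos φ cos λ, cos φ sin λ, sin φ), giving ΔU = 299.971 − 54.998 − 72.891 = 172.08 m.

ΔU = 172 m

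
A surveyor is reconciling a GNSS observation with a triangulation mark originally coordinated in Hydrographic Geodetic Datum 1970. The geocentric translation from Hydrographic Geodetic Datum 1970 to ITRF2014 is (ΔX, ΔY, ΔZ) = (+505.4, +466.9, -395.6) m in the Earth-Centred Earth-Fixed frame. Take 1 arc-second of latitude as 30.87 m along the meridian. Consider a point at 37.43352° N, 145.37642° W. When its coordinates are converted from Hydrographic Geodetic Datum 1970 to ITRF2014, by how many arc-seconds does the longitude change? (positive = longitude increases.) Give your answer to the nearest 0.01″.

sin φ = 0.607840, cos φ = 0.794059, sin λ = -0.568182, cos λ = -0.822903.
East component: ΔE = −sin λ·ΔX + cos λ·ΔY = −(-0.568182)(505.4) + (-0.822903)(466.9) = -97.05 m.
1° of latitude spans 3600 × 30.87 = 111132 m; at latitude φ, 1° of longitude spans that × cos φ = 88245.4 m, so Δλ = -97.05 / 88245.4 × 3600 = -3.959″.

Δλ = -3.96″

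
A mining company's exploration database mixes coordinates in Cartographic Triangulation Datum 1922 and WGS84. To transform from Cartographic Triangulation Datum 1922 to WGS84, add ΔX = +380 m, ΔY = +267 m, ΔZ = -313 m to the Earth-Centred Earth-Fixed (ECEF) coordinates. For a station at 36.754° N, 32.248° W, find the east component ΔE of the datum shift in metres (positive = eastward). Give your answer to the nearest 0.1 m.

ΔE = 428.6 m

The local east axis at (φ, λ) is (−sin λ, cos λ, 0), so ΔE = −sin(-32.248°)·380 + cos(-32.248°)·267 = 428.58 m.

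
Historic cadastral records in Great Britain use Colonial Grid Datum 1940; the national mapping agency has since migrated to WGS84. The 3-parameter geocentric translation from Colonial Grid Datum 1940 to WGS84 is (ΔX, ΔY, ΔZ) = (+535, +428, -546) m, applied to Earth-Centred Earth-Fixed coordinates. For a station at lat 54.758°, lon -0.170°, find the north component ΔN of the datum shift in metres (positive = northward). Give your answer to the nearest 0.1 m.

At φ = 54.758°, λ = -0.170°: sin φ = 0.816722, cos φ = 0.577031, sin λ = -0.002967, cos λ = 0.999996.
ΔN = −sin φ cos λ·ΔX − sin φ sin λ·ΔY + cos φ·ΔZ = −(0.816722)(0.999996)(535) − (0.816722)(-0.002967)(428) + (0.577031)(-546) = -750.97 m.

ΔN = -751.0 m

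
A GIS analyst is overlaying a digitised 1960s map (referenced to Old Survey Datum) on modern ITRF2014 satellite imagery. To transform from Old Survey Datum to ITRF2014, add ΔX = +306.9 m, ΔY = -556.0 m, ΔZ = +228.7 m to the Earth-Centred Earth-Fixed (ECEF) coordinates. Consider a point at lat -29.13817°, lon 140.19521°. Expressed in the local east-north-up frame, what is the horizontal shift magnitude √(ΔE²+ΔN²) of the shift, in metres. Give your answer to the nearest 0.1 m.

The local east axis at (φ, λ) is (−sin λ, cos λ, 0), so ΔE = −sin(140.19521°)·306.9 + cos(140.19521°)·(-556.0) = 230.67 m.
The local north axis is (−sin φ cos λ, −sin φ sin λ, cos φ), giving ΔN = -114.800 − 173.312 + 199.758 = -88.35 m.
Horizontal magnitude = √(ΔE² + ΔN²) = √(230.67² + (-88.35)²) = 247.01 m.

247.0 m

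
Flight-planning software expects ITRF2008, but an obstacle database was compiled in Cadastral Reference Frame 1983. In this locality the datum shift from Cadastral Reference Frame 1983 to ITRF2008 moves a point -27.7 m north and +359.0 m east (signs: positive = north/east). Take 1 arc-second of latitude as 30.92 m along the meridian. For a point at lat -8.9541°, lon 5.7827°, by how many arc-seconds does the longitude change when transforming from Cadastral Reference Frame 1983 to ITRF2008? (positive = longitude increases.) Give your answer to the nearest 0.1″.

At latitude -8.9541°, cos φ = 0.987813.
1″ of longitude at this latitude = 30.92 × cos φ = 30.5432 m, so Δλ = 359.0 / 30.5432 = 11.754″.

Δλ = 11.8″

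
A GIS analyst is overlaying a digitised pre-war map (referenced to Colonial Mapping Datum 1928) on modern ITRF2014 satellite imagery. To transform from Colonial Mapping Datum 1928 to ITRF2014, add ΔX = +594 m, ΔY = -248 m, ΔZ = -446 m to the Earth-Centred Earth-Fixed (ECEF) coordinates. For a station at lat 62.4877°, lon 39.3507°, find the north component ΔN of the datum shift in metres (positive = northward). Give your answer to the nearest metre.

The local north axis is (−sin φ cos λ, −sin φ sin λ, cos φ), giving ΔN = -407.383 + 139.465 − 206.025 = -473.94 m.

ΔN = -474 m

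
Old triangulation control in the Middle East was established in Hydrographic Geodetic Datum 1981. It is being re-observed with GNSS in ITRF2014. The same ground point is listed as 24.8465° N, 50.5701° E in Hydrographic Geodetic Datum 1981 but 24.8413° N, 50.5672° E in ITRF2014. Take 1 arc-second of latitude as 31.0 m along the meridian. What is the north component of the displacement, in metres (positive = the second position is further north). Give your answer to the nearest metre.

Δφ = 24.8413° − 24.8465° = -0.0052°; Δλ = 50.5672° − 50.5701° = -0.0029°.
1° of latitude = 3600 × 31.00 = 111600 m.
ΔN = Δφ × 111600 = -580.3 m; ΔE = Δλ × 111600 × cos(24.8465°) = -0.0029 × 111600 × 0.907437 = -293.7 m.

ΔN = -580 m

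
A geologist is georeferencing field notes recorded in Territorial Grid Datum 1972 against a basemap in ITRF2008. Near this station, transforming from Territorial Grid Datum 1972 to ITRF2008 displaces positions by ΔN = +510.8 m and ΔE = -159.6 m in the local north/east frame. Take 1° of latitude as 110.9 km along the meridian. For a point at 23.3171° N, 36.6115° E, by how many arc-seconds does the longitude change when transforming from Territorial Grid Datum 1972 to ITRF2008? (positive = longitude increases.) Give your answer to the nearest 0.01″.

At latitude 23.3171°, cos φ = 0.918328.
1° of longitude at this latitude = 110.9 × cos φ = 101.84 km, so Δλ = -159.6 / 101842.6 = -0.0015671° = -5.642″.

Δλ = -5.64″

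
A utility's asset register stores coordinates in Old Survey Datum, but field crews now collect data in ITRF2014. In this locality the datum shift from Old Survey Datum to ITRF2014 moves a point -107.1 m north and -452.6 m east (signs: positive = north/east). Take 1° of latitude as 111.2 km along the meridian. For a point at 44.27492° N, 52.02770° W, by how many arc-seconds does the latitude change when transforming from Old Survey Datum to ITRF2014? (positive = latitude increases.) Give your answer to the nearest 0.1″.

1° of latitude = 111.2 km, so Δφ = -107.1 / 111200 = -0.0009631° = -3.467″.

Δφ = -3.5″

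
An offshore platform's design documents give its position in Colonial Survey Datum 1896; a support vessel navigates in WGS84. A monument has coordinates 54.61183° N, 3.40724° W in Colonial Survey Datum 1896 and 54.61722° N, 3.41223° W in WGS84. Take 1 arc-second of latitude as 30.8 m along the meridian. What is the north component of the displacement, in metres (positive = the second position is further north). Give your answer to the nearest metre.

ΔN = 598 m

Δφ = 54.61722° − 54.61183° = +0.00539°; Δλ = -3.41223° − -3.40724° = -0.00499°.
1° of latitude = 3600 × 30.80 = 110880 m.
ΔN = Δφ × 110880 = 597.6 m; ΔE = Δλ × 110880 × cos(54.61183°) = -0.00499 × 110880 × 0.579113 = -320.4 m.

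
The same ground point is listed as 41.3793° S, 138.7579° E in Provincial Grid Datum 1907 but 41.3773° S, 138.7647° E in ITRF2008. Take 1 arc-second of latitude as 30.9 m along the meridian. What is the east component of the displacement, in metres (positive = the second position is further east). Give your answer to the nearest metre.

Δφ = -41.3773° − -41.3793° = +0.0020°; Δλ = 138.7647° − 138.7579° = +0.0068°.
1° of latitude = 3600 × 30.90 = 111240 m.
ΔN = Δφ × 111240 = 222.5 m; ΔE = Δλ × 111240 × cos(-41.3793°) = +0.0068 × 111240 × 0.750350 = 567.6 m.

ΔE = 568 m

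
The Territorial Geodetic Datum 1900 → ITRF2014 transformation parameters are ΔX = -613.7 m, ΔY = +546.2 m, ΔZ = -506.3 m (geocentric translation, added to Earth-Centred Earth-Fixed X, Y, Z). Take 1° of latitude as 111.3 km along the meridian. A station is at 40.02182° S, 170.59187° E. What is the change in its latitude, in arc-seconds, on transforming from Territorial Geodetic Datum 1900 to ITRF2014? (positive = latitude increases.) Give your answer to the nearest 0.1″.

sin φ = -0.643079, cos φ = 0.765800, sin λ = 0.163466, cos λ = -0.986549.
North component: ΔN = −sin φ cos λ·ΔX − sin φ sin λ·ΔY + cos φ·ΔZ = −(-0.643079)(-0.986549)(-613.7) − (-0.643079)(0.163466)(546.2) + (0.765800)(-506.3) = 59.04 m.
1° of latitude spans 111300 m, so Δφ = 59.04 / 111300 × 3600 = 1.910″.

Δφ = 1.9″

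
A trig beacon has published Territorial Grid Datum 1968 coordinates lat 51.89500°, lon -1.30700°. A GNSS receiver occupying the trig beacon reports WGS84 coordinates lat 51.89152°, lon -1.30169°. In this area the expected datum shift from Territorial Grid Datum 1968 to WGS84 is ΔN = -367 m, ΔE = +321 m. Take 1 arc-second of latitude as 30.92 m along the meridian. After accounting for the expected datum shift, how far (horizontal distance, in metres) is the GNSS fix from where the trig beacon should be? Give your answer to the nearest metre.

Observed coordinate differences: Δφ = -0.00348°, Δλ = +0.00531°.
Converting to metres (1° lat = 111312 m, cos φ = 0.617105): observed ΔN = -387.4 m, observed ΔE = 364.7 m.
Subtracting the expected shift leaves a residual of -387.4 − (-367) = -20.4 m north and 364.7 − (321) = 43.7 m east.
Residual distance = √((-20.4)² + 43.7²) = 48.3 m.

48 m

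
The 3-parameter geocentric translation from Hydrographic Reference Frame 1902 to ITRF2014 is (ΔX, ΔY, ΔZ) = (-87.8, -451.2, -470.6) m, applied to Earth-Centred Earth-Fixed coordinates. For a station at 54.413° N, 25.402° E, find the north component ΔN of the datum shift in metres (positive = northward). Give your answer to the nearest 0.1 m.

The local north axis is (−sin φ cos λ, −sin φ sin λ, cos φ), giving ΔN = 64.499 + 157.401 − 273.860 = -51.96 m.

ΔN = -52.0 m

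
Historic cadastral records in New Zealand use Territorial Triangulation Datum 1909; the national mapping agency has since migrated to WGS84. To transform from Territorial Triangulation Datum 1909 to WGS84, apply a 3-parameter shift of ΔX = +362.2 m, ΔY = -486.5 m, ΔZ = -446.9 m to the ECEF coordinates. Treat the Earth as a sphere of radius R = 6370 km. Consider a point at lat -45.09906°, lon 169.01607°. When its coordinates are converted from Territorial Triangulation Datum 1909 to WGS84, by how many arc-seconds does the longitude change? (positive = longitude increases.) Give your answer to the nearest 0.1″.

sin φ = -0.708328, cos φ = 0.705883, sin λ = 0.190534, cos λ = -0.981681.
East component: ΔE = −sin λ·ΔX + cos λ·ΔY = −(0.190534)(362.2) + (-0.981681)(-486.5) = 408.58 m.
1° of latitude spans πR/180 = 111177 m; at latitude φ, 1° of longitude spans that × cos φ = 78478.3 m, so Δλ = 408.58 / 78478.3 × 3600 = 18.742″.

Δλ = 18.7″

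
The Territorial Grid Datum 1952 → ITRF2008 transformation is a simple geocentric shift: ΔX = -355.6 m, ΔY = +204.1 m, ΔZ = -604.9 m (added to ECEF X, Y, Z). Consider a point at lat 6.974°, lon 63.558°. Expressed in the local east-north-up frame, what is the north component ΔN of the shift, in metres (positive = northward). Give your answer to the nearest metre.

The local north axis is (−sin φ cos λ, −sin φ sin λ, cos φ), giving ΔN = 19.226 − 22.189 − 600.425 = -603.39 m.

ΔN = -603 m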